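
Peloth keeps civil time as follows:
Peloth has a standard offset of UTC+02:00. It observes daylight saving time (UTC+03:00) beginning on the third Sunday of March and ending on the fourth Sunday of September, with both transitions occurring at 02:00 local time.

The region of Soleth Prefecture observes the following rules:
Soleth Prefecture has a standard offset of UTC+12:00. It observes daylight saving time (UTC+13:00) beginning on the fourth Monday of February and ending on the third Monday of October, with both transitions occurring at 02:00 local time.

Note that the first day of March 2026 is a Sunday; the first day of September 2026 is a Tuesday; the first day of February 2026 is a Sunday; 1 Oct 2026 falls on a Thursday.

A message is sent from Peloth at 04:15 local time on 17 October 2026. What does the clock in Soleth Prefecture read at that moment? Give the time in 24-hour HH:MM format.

1 March 2026 is a Sunday, so the first Sunday is March 1 and the third is March 15.
1 September 2026 is a Tuesday, so the first Sunday is September 6 and the fourth is September 27.
Daylight saving runs 15 March – 27 September; 17 October 2026 is outside that window, so Peloth is on standard time at UTC+02:00.
04:15 Peloth − 2h = 02:15 UTC.
1 February 2026 is a Sunday, so the first Monday is February 2 and the fourth is February 23.
1 October 2026 is a Thursday, so the first Monday is October 5 and the third is October 19.
At the standard offset (UTC+12:00), 02:15 UTC + 12h = 14:15 Soleth Prefecture standard time.
The standard-time date in Soleth Prefecture, 17 October 2026, lies within the daylight-saving period (23 February – 19 October), so Soleth Prefecture is on daylight time, UTC+13:00.
02:15 UTC + 13h = 15:15 Soleth Prefecture.

15:15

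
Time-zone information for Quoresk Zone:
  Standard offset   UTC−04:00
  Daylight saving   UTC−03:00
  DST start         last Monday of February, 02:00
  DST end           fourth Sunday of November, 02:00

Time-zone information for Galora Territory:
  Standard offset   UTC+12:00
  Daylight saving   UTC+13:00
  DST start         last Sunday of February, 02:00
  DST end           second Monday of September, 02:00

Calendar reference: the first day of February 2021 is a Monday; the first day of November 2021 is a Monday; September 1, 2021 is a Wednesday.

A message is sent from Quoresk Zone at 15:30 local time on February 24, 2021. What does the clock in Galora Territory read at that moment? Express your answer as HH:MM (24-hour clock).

06:30

1 February 2021 is a Monday, so Mondays fall on 1, 8, 15, 22; the last is February 22.
1 November 2021 is a Monday, so the first Sunday is November 7 and the fourth is November 28.
Daylight saving runs 22 February – 28 November; February 24, 2021 is inside that window, so Quoresk Zone is at UTC−03:00.
15:30 Quoresk Zone + 3h = 18:30 UTC.
1 February 2021 is a Monday, so Sundays fall on 7, 14, 21, 28; the last is February 28.
1 September 2021 is a Wednesday, so the first Monday is September 6 and the second is September 13.
At the standard offset (UTC+12:00), 18:30 UTC + 12h = 06:30 Galora Territory standard time (rolling into the next day, 25 February 2021).
Daylight saving runs 28 February – 13 September; the standard-time date in Galora Territory, February 25, 2021, is outside that window, so Galora Territory is on standard time at UTC+12:00.
18:30 UTC + 12h = 06:30 Galora Territory (rolling into the next day, 25 February 2021).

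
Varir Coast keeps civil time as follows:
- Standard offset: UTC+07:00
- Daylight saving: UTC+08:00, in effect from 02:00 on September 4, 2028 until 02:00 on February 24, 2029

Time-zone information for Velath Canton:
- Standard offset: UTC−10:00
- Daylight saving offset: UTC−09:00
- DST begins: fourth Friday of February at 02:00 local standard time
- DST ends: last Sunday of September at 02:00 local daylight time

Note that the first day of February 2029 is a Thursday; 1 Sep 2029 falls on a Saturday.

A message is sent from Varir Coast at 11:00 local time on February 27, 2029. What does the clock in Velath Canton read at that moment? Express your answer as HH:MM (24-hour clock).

February 27, 2029 does not fall between 4 September 2028 and 24 February 2029, so daylight saving is not in effect and Varir Coast is at UTC+07:00.
11:00 Varir Coast − 7h = 04:00 UTC.
1 February 2029 is a Thursday, so the first Friday is February 2 and the fourth is February 23.
1 September 2029 is a Saturday, so Sundays fall on 2, 9, 16, 23, 30; the last is September 30.
At the standard offset (UTC−10:00), 04:00 UTC − 10h = 18:00 Velath Canton standard time (rolling into the previous day, 26 February 2029).
Daylight saving runs 23 February – 30 September; the standard-time date in Velath Canton, February 26, 2029, is inside that window, so Velath Canton is at UTC−09:00.
04:00 UTC − 9h = 19:00 Velath Canton (rolling into the previous day, 26 February 2029).

19:00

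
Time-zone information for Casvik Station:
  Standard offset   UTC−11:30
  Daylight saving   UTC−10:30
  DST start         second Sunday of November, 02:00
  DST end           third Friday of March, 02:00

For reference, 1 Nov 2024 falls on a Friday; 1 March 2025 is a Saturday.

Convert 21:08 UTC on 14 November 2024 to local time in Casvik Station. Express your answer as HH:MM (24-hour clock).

1 November 2024 is a Friday, so the first Sunday is November 3 and the second is November 10.
1 March 2025 is a Saturday, so the first Friday is March 7 and the third is March 21.
At the standard offset (UTC−11:30), 21:08 UTC − 11h30m = 09:38 Casvik Station standard time.
The standard-time date in Casvik Station, 14 November 2024, falls between 10 November 2024 and 21 March 2025, so daylight saving is in effect and Casvik Station is at UTC−10:30.
21:08 UTC − 10h30m = 10:38 local.

10:38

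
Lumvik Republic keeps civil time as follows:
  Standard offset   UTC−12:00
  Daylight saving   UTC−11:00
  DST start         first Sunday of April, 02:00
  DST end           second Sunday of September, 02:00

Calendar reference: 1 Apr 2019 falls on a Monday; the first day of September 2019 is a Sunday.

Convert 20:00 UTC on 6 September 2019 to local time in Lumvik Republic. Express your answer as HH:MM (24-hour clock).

1 April 2019 is a Monday, so the first Sunday is April 7.
1 September 2019 is a Sunday, so the first Sunday is September 1 and the second is September 8.
At the standard offset (UTC−12:00), 20:00 UTC − 12h = 08:00 Lumvik Republic standard time.
The standard-time date in Lumvik Republic, 6 September 2019, falls between 7 April and 8 September, so daylight saving is in effect and Lumvik Republic is at UTC−11:00.
20:00 UTC − 11h = 09:00 local.

09:00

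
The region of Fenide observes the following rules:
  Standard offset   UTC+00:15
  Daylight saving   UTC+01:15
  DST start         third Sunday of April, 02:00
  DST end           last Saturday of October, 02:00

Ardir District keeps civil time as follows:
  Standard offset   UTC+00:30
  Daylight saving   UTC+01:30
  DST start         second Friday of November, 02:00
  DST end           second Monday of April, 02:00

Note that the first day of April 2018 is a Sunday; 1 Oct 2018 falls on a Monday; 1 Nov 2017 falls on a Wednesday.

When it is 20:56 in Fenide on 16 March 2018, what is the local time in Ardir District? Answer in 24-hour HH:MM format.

1 April 2018 is a Sunday, so the first Sunday is April 1 and the third is April 15.
1 October 2018 is a Monday, so Saturdays fall on 6, 13, 20, 27; the last is October 27.
16 March 2018 does not fall between 15 April and 27 October, so daylight saving is not in effect and Fenide is at UTC+00:15.
20:56 Fenide − 0h15m = 20:41 UTC.
1 November 2017 is a Wednesday, so the first Friday is November 3 and the second is November 10.
1 April 2018 is a Sunday, so the first Monday is April 2 and the second is April 9.
At the standard offset (UTC+00:30), 20:41 UTC + 0h30m = 21:11 Ardir District standard time.
Daylight saving runs 10 November 2017 – 9 April 2018; the standard-time date in Ardir District, 16 March 2018, is inside that window, so Ardir District is at UTC+01:30.
20:41 UTC + 1h30m = 22:11 Ardir District.

22:11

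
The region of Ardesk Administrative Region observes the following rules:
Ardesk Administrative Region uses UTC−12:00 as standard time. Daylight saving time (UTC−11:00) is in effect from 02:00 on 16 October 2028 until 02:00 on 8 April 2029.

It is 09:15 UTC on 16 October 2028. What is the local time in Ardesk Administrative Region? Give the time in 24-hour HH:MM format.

21:15

At the standard offset (UTC−12:00), 09:15 UTC − 12h = 21:15 Ardesk Administrative Region standard time (rolling into the previous day, 15 October 2028).
The standard-time date in Ardesk Administrative Region, 15 October 2028, is outside the daylight-saving period (16 October 2028 – 8 April 2029), so Ardesk Administrative Region is on standard time, UTC−12:00.
09:15 UTC − 12h = 21:15 local (rolling into the previous day, 15 October 2028).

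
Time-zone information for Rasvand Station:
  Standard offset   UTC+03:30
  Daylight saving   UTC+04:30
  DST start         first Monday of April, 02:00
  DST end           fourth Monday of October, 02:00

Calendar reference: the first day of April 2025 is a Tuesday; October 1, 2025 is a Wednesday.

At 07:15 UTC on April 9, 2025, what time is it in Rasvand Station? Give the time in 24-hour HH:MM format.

11:45

1 April 2025 is a Tuesday, so the first Monday is April 7.
1 October 2025 is a Wednesday, so the first Monday is October 6 and the fourth is October 27.
At the standard offset (UTC+03:30), 07:15 UTC + 3h30m = 10:45 Rasvand Station standard time.
Daylight saving runs 7 April – 27 October; the standard-time date in Rasvand Station, April 9, 2025, is inside that window, so Rasvand Station is at UTC+04:30.
07:15 UTC + 4h30m = 11:45 local.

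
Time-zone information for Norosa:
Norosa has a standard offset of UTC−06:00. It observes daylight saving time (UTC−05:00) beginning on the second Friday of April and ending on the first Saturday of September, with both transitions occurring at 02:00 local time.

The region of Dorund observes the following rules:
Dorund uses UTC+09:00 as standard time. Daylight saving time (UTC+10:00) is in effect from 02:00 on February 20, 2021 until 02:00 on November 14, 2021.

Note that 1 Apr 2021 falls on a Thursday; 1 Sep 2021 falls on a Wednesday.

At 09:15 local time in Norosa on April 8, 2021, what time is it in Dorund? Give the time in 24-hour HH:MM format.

1 April 2021 is a Thursday, so the first Friday is April 2 and the second is April 9.
1 September 2021 is a Wednesday, so the first Saturday is September 4.
April 8, 2021 does not fall between 9 April and 4 September, so daylight saving is not in effect and Norosa is at UTC−06:00.
09:15 Norosa + 6h = 15:15 UTC.
At the standard offset (UTC+09:00), 15:15 UTC + 9h = 00:15 Dorund standard time (rolling into the next day, 9 April 2021).
The standard-time date in Dorund, April 9, 2021, falls between 20 February and 14 November, so daylight saving is in effect and Dorund is at UTC+10:00.
15:15 UTC + 10h = 01:15 Dorund (rolling into the next day, 9 April 2021).

01:15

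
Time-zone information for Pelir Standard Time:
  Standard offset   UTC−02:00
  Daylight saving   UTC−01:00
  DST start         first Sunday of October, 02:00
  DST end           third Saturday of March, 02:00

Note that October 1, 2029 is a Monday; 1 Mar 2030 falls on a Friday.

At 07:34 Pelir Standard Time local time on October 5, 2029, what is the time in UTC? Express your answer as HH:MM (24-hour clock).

09:34

1 October 2029 is a Monday, so the first Sunday is October 7.
1 March 2030 is a Friday, so the first Saturday is March 2 and the third is March 16.
Daylight saving runs 7 October 2029 – 16 March 2030; October 5, 2029 is outside that window, so Pelir Standard Time is on standard time at UTC−02:00.
07:34 local + 2h = 09:34 UTC.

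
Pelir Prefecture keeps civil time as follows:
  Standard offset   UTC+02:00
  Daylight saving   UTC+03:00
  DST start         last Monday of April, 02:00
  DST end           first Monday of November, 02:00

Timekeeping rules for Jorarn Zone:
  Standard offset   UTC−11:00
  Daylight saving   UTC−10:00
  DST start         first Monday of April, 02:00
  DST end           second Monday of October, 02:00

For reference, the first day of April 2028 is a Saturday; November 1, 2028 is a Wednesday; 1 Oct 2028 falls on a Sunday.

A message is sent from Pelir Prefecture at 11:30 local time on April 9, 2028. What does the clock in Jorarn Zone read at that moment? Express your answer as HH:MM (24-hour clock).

23:30

1 April 2028 is a Saturday, so Mondays fall on 3, 10, 17, 24; the last is April 24.
1 November 2028 is a Wednesday, so the first Monday is November 6.
Daylight saving runs 24 April – 6 November; April 9, 2028 is outside that window, so Pelir Prefecture is on standard time at UTC+02:00.
11:30 Pelir Prefecture − 2h = 09:30 UTC.
1 April 2028 is a Saturday, so the first Monday is April 3.
1 October 2028 is a Sunday, so the first Monday is October 2 and the second is October 9.
At the standard offset (UTC−11:00), 09:30 UTC − 11h = 22:30 Jorarn Zone standard time (rolling into the previous day, 8 April 2028).
The standard-time date in Jorarn Zone, April 8, 2028, lies within the daylight-saving period (3 April – 9 October), so Jorarn Zone is on daylight time, UTC−10:00.
09:30 UTC − 10h = 23:30 Jorarn Zone (rolling into the previous day, 8 April 2028).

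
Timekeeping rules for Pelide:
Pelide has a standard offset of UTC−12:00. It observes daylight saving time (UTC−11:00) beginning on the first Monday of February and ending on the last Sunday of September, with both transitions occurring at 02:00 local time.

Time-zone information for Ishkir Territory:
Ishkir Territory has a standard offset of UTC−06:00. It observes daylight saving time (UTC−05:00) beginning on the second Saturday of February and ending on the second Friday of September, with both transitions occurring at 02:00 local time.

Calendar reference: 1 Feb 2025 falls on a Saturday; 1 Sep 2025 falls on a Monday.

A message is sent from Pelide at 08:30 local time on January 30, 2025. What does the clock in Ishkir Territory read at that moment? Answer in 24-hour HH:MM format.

1 February 2025 is a Saturday, so the first Monday is February 3.
1 September 2025 is a Monday, so Sundays fall on 7, 14, 21, 28; the last is September 28.
Daylight saving runs 3 February – 28 September; January 30, 2025 is outside that window, so Pelide is on standard time at UTC−12:00.
08:30 Pelide + 12h = 20:30 UTC.
1 February 2025 is a Saturday, so the first Saturday is February 1 and the second is February 8.
1 September 2025 is a Monday, so the first Friday is September 5 and the second is September 12.
At the standard offset (UTC−06:00), 20:30 UTC − 6h = 14:30 Ishkir Territory standard time.
The standard-time date in Ishkir Territory, January 30, 2025, does not fall between 8 February and 12 September, so daylight saving is not in effect and Ishkir Territory is at UTC−06:00.
20:30 UTC − 6h = 14:30 Ishkir Territory.

14:30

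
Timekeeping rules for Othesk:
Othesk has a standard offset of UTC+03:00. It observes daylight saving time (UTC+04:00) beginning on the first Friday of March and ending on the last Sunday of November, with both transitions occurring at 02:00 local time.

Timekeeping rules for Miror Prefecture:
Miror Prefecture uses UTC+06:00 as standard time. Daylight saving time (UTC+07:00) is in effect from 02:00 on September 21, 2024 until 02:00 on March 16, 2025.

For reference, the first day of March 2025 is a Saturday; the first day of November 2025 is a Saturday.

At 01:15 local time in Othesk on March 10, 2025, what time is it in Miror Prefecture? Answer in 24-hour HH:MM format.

04:15

1 March 2025 is a Saturday, so the first Friday is March 7.
1 November 2025 is a Saturday, so Sundays fall on 2, 9, 16, 23, 30; the last is November 30.
March 10, 2025 falls between 7 March and 30 November, so daylight saving is in effect and Othesk is at UTC+04:00.
01:15 Othesk − 4h = 21:15 UTC (rolling into the previous day, 9 March 2025).
At the standard offset (UTC+06:00), 21:15 UTC + 6h = 03:15 Miror Prefecture standard time (rolling into the next day, 10 March 2025).
The standard-time date in Miror Prefecture, March 10, 2025, lies within the daylight-saving period (21 September 2024 – 16 March 2025), so Miror Prefecture is on daylight time, UTC+07:00.
21:15 UTC + 7h = 04:15 Miror Prefecture (rolling into the next day, 10 March 2025).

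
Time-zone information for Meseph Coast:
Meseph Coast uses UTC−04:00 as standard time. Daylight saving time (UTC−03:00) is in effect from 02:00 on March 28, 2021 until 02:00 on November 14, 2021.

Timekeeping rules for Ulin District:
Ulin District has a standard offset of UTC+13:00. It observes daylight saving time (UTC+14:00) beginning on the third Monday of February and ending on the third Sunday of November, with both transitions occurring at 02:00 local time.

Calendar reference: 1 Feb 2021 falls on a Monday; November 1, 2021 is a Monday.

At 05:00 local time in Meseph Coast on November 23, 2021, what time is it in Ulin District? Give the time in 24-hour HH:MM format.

22:00

November 23, 2021 does not fall between 28 March and 14 November, so daylight saving is not in effect and Meseph Coast is at UTC−04:00.
05:00 Meseph Coast + 4h = 09:00 UTC.
1 February 2021 is a Monday, so the first Monday is February 1 and the third is February 15.
1 November 2021 is a Monday, so the first Sunday is November 7 and the third is November 21.
At the standard offset (UTC+13:00), 09:00 UTC + 13h = 22:00 Ulin District standard time.
The standard-time date in Ulin District, November 23, 2021, does not fall between 15 February and 21 November, so daylight saving is not in effect and Ulin District is at UTC+13:00.
09:00 UTC + 13h = 22:00 Ulin District.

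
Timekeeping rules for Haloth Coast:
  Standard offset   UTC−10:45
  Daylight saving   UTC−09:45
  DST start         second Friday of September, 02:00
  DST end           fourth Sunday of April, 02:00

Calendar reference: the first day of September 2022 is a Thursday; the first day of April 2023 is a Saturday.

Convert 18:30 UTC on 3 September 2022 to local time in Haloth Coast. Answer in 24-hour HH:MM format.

1 September 2022 is a Thursday, so the first Friday is September 2 and the second is September 9.
1 April 2023 is a Saturday, so the first Sunday is April 2 and the fourth is April 23.
At the standard offset (UTC−10:45), 18:30 UTC − 10h45m = 07:45 Haloth Coast standard time.
The standard-time date in Haloth Coast, 3 September 2022, is outside the daylight-saving period (9 September 2022 – 23 April 2023), so Haloth Coast is on standard time, UTC−10:45.
18:30 UTC − 10h45m = 07:45 local.

07:45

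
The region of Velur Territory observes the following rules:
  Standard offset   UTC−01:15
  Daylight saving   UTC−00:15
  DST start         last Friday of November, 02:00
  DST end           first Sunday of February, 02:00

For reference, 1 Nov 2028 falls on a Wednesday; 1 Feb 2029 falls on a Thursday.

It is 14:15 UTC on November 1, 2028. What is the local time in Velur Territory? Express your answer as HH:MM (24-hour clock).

13:00

1 November 2028 is a Wednesday, so Fridays fall on 3, 10, 17, 24; the last is November 24.
1 February 2029 is a Thursday, so the first Sunday is February 4.
At the standard offset (UTC−01:15), 14:15 UTC − 1h15m = 13:00 Velur Territory standard time.
Daylight saving runs 24 November 2028 – 4 February 2029; the standard-time date in Velur Territory, November 1, 2028, is outside that window, so Velur Territory is on standard time at UTC−01:15.
14:15 UTC − 1h15m = 13:00 local.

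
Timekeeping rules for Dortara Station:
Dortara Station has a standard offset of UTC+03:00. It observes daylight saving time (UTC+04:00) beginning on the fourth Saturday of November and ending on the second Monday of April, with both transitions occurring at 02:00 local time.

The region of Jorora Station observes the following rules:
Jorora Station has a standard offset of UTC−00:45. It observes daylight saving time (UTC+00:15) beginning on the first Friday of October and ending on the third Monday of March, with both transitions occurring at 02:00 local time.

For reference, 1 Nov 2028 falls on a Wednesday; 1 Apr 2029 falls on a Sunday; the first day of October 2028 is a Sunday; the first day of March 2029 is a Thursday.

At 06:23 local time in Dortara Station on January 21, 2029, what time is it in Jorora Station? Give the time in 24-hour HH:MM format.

02:38

1 November 2028 is a Wednesday, so the first Saturday is November 4 and the fourth is November 25.
1 April 2029 is a Sunday, so the first Monday is April 2 and the second is April 9.
January 21, 2029 lies within the daylight-saving period (25 November 2028 – 9 April 2029), so Dortara Station is on daylight time, UTC+04:00.
06:23 Dortara Station − 4h = 02:23 UTC.
1 October 2028 is a Sunday, so the first Friday is October 6.
1 March 2029 is a Thursday, so the first Monday is March 5 and the third is March 19.
At the standard offset (UTC−00:45), 02:23 UTC − 0h45m = 01:38 Jorora Station standard time.
The standard-time date in Jorora Station, January 21, 2029, falls between 6 October 2028 and 19 March 2029, so daylight saving is in effect and Jorora Station is at UTC+00:15.
02:23 UTC + 0h15m = 02:38 Jorora Station.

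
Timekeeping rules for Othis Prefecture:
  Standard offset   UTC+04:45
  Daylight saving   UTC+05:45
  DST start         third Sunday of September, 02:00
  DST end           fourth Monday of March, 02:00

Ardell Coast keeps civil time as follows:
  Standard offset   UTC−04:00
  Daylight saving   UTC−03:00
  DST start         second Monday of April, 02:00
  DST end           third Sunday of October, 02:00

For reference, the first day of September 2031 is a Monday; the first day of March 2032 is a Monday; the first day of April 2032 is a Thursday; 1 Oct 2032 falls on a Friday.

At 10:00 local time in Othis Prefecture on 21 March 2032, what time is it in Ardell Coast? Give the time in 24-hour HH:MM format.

1 September 2031 is a Monday, so the first Sunday is September 7 and the third is September 21.
1 March 2032 is a Monday, so the first Monday is March 1 and the fourth is March 22.
21 March 2032 lies within the daylight-saving period (21 September 2031 – 22 March 2032), so Othis Prefecture is on daylight time, UTC+05:45.
10:00 Othis Prefecture − 5h45m = 04:15 UTC.
1 April 2032 is a Thursday, so the first Monday is April 5 and the second is April 12.
1 October 2032 is a Friday, so the first Sunday is October 3 and the third is October 17.
At the standard offset (UTC−04:00), 04:15 UTC − 4h = 00:15 Ardell Coast standard time.
The standard-time date in Ardell Coast, 21 March 2032, does not fall between 12 April and 17 October, so daylight saving is not in effect and Ardell Coast is at UTC−04:00.
04:15 UTC − 4h = 00:15 Ardell Coast.

00:15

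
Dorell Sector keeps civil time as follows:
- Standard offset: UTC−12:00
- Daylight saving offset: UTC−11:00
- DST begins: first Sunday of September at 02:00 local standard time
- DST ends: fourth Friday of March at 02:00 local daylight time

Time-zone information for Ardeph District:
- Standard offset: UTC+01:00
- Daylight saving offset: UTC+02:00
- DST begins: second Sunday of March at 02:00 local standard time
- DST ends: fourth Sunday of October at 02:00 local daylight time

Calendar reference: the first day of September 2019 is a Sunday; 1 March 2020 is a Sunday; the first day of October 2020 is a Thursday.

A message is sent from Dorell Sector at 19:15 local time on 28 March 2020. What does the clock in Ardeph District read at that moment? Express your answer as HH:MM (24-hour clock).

1 September 2019 is a Sunday, so the first Sunday is September 1.
1 March 2020 is a Sunday, so the first Friday is March 6 and the fourth is March 27.
28 March 2020 does not fall between 1 September 2019 and 27 March 2020, so daylight saving is not in effect and Dorell Sector is at UTC−12:00.
19:15 Dorell Sector + 12h = 07:15 UTC (rolling into the next day, 29 March 2020).
1 March 2020 is a Sunday, so the first Sunday is March 1 and the second is March 8.
1 October 2020 is a Thursday, so the first Sunday is October 4 and the fourth is October 25.
At the standard offset (UTC+01:00), 07:15 UTC + 1h = 08:15 Ardeph District standard time.
Daylight saving runs 8 March – 25 October; the standard-time date in Ardeph District, 29 March 2020, is inside that window, so Ardeph District is at UTC+02:00.
07:15 UTC + 2h = 09:15 Ardeph District.

09:15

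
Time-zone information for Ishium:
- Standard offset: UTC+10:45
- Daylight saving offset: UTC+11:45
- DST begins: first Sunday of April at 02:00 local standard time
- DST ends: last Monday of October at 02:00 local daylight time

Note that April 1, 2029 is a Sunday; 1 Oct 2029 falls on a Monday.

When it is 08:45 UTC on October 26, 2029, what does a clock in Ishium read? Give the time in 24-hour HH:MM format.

1 April 2029 is a Sunday, so the first Sunday is April 1.
1 October 2029 is a Monday, so Mondays fall on 1, 8, 15, 22, 29; the last is October 29.
At the standard offset (UTC+10:45), 08:45 UTC + 10h45m = 19:30 Ishium standard time.
Daylight saving runs 1 April – 29 October; the standard-time date in Ishium, October 26, 2029, is inside that window, so Ishium is at UTC+11:45.
08:45 UTC + 11h45m = 20:30 local.

20:30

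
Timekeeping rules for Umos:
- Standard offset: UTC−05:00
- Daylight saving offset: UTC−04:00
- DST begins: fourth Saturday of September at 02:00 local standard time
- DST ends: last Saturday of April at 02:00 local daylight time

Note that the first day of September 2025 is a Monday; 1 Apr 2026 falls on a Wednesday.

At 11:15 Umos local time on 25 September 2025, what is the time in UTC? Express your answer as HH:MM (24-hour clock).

1 September 2025 is a Monday, so the first Saturday is September 6 and the fourth is September 27.
1 April 2026 is a Wednesday, so Saturdays fall on 4, 11, 18, 25; the last is April 25.
25 September 2025 does not fall between 27 September 2025 and 25 April 2026, so daylight saving is not in effect and Umos is at UTC−05:00.
11:15 local + 5h = 16:15 UTC.

16:15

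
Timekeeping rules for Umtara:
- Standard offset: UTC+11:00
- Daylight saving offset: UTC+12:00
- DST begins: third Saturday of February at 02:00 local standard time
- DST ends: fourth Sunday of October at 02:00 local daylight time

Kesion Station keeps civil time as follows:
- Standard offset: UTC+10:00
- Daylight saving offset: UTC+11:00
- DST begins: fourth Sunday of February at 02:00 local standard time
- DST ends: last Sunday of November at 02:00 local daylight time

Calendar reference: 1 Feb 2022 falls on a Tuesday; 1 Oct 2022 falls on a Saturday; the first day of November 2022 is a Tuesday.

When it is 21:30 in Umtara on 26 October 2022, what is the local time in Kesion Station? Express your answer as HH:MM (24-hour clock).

21:30

1 February 2022 is a Tuesday, so the first Saturday is February 5 and the third is February 19.
1 October 2022 is a Saturday, so the first Sunday is October 2 and the fourth is October 23.
Daylight saving runs 19 February – 23 October; 26 October 2022 is outside that window, so Umtara is on standard time at UTC+11:00.
21:30 Umtara − 11h = 10:30 UTC.
1 February 2022 is a Tuesday, so the first Sunday is February 6 and the fourth is February 27.
1 November 2022 is a Tuesday, so Sundays fall on 6, 13, 20, 27; the last is November 27.
At the standard offset (UTC+10:00), 10:30 UTC + 10h = 20:30 Kesion Station standard time.
The standard-time date in Kesion Station, 26 October 2022, lies within the daylight-saving period (27 February – 27 November), so Kesion Station is on daylight time, UTC+11:00.
10:30 UTC + 11h = 21:30 Kesion Station.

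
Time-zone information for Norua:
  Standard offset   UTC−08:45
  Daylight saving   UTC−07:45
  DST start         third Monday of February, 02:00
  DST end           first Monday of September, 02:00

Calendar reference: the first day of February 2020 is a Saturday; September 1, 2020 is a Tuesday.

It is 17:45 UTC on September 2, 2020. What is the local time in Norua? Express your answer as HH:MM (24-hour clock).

1 February 2020 is a Saturday, so the first Monday is February 3 and the third is February 17.
1 September 2020 is a Tuesday, so the first Monday is September 7.
At the standard offset (UTC−08:45), 17:45 UTC − 8h45m = 09:00 Norua standard time.
The standard-time date in Norua, September 2, 2020, falls between 17 February and 7 September, so daylight saving is in effect and Norua is at UTC−07:45.
17:45 UTC − 7h45m = 10:00 local.

10:00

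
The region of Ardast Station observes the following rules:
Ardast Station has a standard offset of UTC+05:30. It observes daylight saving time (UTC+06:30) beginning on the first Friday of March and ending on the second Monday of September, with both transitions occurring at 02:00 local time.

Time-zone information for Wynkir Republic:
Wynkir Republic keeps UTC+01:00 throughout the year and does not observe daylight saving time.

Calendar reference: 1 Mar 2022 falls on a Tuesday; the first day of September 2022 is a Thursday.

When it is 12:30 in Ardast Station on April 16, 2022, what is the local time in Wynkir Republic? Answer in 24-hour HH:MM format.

07:00

1 March 2022 is a Tuesday, so the first Friday is March 4.
1 September 2022 is a Thursday, so the first Monday is September 5 and the second is September 12.
Daylight saving runs 4 March – 12 September; April 16, 2022 is inside that window, so Ardast Station is at UTC+06:30.
12:30 Ardast Station − 6h30m = 06:00 UTC.
Wynkir Republic stays on UTC+01:00 all year.
06:00 UTC + 1h = 07:00 Wynkir Republic.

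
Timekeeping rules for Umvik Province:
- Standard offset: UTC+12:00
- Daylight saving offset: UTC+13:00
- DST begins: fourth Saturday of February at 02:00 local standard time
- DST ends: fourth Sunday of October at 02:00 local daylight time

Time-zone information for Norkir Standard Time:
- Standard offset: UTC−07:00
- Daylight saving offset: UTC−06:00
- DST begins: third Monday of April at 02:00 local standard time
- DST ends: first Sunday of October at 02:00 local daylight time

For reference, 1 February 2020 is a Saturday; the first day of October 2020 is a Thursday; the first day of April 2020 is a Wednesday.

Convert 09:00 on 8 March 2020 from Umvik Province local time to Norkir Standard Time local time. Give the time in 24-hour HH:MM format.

1 February 2020 is a Saturday, so the first Saturday is February 1 and the fourth is February 22.
1 October 2020 is a Thursday, so the first Sunday is October 4 and the fourth is October 25.
8 March 2020 falls between 22 February and 25 October, so daylight saving is in effect and Umvik Province is at UTC+13:00.
09:00 Umvik Province − 13h = 20:00 UTC (rolling into the previous day, 7 March 2020).
1 April 2020 is a Wednesday, so the first Monday is April 6 and the third is April 20.
1 October 2020 is a Thursday, so the first Sunday is October 4.
At the standard offset (UTC−07:00), 20:00 UTC − 7h = 13:00 Norkir Standard Time standard time.
The standard-time date in Norkir Standard Time, 7 March 2020, does not fall between 20 April and 4 October, so daylight saving is not in effect and Norkir Standard Time is at UTC−07:00.
20:00 UTC − 7h = 13:00 Norkir Standard Time.

13:00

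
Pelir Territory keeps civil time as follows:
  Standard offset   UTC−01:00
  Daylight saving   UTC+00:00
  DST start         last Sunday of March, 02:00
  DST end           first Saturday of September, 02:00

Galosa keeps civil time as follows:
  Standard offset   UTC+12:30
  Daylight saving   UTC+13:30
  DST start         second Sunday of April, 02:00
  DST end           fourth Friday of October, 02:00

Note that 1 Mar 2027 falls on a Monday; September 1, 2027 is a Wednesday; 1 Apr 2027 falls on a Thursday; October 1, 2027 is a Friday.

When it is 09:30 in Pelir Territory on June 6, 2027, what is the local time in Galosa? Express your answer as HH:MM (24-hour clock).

1 March 2027 is a Monday, so Sundays fall on 7, 14, 21, 28; the last is March 28.
1 September 2027 is a Wednesday, so the first Saturday is September 4.
Daylight saving runs 28 March – 4 September; June 6, 2027 is inside that window, so Pelir Territory is at UTC+00:00.
09:30 Pelir Territory − 0h = 09:30 UTC.
1 April 2027 is a Thursday, so the first Sunday is April 4 and the second is April 11.
1 October 2027 is a Friday, so the first Friday is October 1 and the fourth is October 22.
At the standard offset (UTC+12:30), 09:30 UTC + 12h30m = 22:00 Galosa standard time.
The standard-time date in Galosa, June 6, 2027, falls between 11 April and 22 October, so daylight saving is in effect and Galosa is at UTC+13:30.
09:30 UTC + 13h30m = 23:00 Galosa.

23:00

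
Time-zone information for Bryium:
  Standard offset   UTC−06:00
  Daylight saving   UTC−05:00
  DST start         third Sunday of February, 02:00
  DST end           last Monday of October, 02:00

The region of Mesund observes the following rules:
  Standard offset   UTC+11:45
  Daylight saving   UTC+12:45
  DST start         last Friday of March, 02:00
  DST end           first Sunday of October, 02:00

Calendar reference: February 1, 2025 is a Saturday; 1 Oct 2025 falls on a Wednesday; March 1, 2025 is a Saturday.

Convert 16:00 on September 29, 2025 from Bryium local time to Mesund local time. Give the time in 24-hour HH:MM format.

09:45

1 February 2025 is a Saturday, so the first Sunday is February 2 and the third is February 16.
1 October 2025 is a Wednesday, so Mondays fall on 6, 13, 20, 27; the last is October 27.
September 29, 2025 falls between 16 February and 27 October, so daylight saving is in effect and Bryium is at UTC−05:00.
16:00 Bryium + 5h = 21:00 UTC.
1 March 2025 is a Saturday, so Fridays fall on 7, 14, 21, 28; the last is March 28.
1 October 2025 is a Wednesday, so the first Sunday is October 5.
At the standard offset (UTC+11:45), 21:00 UTC + 11h45m = 08:45 Mesund standard time (rolling into the next day, 30 September 2025).
The standard-time date in Mesund, September 30, 2025, lies within the daylight-saving period (28 March – 5 October), so Mesund is on daylight time, UTC+12:45.
21:00 UTC + 12h45m = 09:45 Mesund (rolling into the next day, 30 September 2025).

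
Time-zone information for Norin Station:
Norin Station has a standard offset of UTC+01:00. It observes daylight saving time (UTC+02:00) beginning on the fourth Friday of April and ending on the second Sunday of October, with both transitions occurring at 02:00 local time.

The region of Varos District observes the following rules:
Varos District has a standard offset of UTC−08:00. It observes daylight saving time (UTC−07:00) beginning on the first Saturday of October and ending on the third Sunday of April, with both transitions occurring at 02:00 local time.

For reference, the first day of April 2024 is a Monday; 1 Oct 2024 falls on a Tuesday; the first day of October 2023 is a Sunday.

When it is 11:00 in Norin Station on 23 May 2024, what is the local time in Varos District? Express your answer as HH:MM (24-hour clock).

01:00

1 April 2024 is a Monday, so the first Friday is April 5 and the fourth is April 26.
1 October 2024 is a Tuesday, so the first Sunday is October 6 and the second is October 13.
23 May 2024 falls between 26 April and 13 October, so daylight saving is in effect and Norin Station is at UTC+02:00.
11:00 Norin Station − 2h = 09:00 UTC.
1 October 2023 is a Sunday, so the first Saturday is October 7.
1 April 2024 is a Monday, so the first Sunday is April 7 and the third is April 21.
At the standard offset (UTC−08:00), 09:00 UTC − 8h = 01:00 Varos District standard time.
The standard-time date in Varos District, 23 May 2024, is outside the daylight-saving period (7 October 2023 – 21 April 2024), so Varos District is on standard time, UTC−08:00.
09:00 UTC − 8h = 01:00 Varos District.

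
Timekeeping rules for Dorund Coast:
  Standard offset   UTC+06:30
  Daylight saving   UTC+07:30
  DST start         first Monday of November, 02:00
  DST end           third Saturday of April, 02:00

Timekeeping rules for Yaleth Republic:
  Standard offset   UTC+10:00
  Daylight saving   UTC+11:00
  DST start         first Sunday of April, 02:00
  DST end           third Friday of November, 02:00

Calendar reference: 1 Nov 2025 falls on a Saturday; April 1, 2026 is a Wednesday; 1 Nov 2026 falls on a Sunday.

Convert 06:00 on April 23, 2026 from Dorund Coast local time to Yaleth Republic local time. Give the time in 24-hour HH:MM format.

1 November 2025 is a Saturday, so the first Monday is November 3.
1 April 2026 is a Wednesday, so the first Saturday is April 4 and the third is April 18.
April 23, 2026 is outside the daylight-saving period (3 November 2025 – 18 April 2026), so Dorund Coast is on standard time, UTC+06:30.
06:00 Dorund Coast − 6h30m = 23:30 UTC (rolling into the previous day, 22 April 2026).
1 April 2026 is a Wednesday, so the first Sunday is April 5.
1 November 2026 is a Sunday, so the first Friday is November 6 and the third is November 20.
At the standard offset (UTC+10:00), 23:30 UTC + 10h = 09:30 Yaleth Republic standard time (rolling into the next day, 23 April 2026).
Daylight saving runs 5 April – 20 November; the standard-time date in Yaleth Republic, April 23, 2026, is inside that window, so Yaleth Republic is at UTC+11:00.
23:30 UTC + 11h = 10:30 Yaleth Republic (rolling into the next day, 23 April 2026).

10:30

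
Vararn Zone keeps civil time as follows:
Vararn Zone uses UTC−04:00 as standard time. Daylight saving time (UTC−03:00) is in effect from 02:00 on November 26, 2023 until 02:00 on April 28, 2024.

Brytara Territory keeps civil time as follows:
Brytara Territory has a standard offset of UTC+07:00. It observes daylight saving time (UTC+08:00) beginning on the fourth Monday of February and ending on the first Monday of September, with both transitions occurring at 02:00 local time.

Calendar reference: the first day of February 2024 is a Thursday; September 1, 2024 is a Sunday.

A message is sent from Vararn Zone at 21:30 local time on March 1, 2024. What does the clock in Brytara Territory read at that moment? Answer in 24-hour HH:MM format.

08:30

Daylight saving runs 26 November 2023 – 28 April 2024; March 1, 2024 is inside that window, so Vararn Zone is at UTC−03:00.
21:30 Vararn Zone + 3h = 00:30 UTC (rolling into the next day, 2 March 2024).
1 February 2024 is a Thursday, so the first Monday is February 5 and the fourth is February 26.
1 September 2024 is a Sunday, so the first Monday is September 2.
At the standard offset (UTC+07:00), 00:30 UTC + 7h = 07:30 Brytara Territory standard time.
The standard-time date in Brytara Territory, March 2, 2024, falls between 26 February and 2 September, so daylight saving is in effect and Brytara Territory is at UTC+08:00.
00:30 UTC + 8h = 08:30 Brytara Territory.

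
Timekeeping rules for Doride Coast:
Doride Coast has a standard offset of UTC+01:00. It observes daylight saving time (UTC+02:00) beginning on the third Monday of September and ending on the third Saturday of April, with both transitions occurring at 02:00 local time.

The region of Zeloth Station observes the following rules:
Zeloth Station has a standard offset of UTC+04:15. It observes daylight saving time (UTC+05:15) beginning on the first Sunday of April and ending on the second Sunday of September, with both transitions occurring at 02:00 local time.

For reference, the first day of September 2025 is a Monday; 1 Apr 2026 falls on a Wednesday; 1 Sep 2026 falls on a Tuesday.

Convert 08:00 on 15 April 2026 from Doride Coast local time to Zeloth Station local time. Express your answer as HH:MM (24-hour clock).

1 September 2025 is a Monday, so the first Monday is September 1 and the third is September 15.
1 April 2026 is a Wednesday, so the first Saturday is April 4 and the third is April 18.
Daylight saving runs 15 September 2025 – 18 April 2026; 15 April 2026 is inside that window, so Doride Coast is at UTC+02:00.
08:00 Doride Coast − 2h = 06:00 UTC.
1 April 2026 is a Wednesday, so the first Sunday is April 5.
1 September 2026 is a Tuesday, so the first Sunday is September 6 and the second is September 13.
At the standard offset (UTC+04:15), 06:00 UTC + 4h15m = 10:15 Zeloth Station standard time.
The standard-time date in Zeloth Station, 15 April 2026, lies within the daylight-saving period (5 April – 13 September), so Zeloth Station is on daylight time, UTC+05:15.
06:00 UTC + 5h15m = 11:15 Zeloth Station.

11:15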